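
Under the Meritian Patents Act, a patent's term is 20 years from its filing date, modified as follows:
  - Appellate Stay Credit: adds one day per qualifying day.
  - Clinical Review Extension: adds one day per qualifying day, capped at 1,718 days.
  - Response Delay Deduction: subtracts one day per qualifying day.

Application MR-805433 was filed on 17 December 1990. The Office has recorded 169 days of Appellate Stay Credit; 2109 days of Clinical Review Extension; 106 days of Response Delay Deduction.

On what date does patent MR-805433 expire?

Base term: filing date + 20 years → 17 December 2010.
Appellate Stay Credit: +169 days → 4 June 2011.
Clinical Review Extension: 2109 days claimed exceeds the 1718-day cap, so +1718 days → 16 February 2016.
Response Delay Deduction: −106 days → 2 November 2015.

2015-11-02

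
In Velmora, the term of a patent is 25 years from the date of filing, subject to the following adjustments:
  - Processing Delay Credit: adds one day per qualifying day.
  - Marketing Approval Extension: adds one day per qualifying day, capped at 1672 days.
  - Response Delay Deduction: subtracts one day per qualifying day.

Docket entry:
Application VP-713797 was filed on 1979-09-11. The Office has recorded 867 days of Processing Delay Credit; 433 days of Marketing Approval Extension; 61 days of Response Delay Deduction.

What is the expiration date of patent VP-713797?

Base term: filing date + 25 years → 11 September 2004.
Processing Delay Credit: +867 days → 26 January 2007.
Marketing Approval Extension: 433 days (within the 1672-day cap) → +433 days → 3 April 2008.
Response Delay Deduction: −61 days → 2 February 2008.

February 2, 2008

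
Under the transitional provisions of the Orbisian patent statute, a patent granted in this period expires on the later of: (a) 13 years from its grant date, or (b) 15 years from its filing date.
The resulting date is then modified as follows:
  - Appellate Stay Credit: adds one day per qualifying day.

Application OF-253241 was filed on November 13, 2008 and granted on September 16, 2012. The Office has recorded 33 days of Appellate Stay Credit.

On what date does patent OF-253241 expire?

2025-10-19

(a) grant + 13 years → 16 September 2025.
(b) filing + 15 years → 13 November 2023.
Later of the two: 16 September 2025.
Appellate Stay Credit: +33 days → 19 October 2025.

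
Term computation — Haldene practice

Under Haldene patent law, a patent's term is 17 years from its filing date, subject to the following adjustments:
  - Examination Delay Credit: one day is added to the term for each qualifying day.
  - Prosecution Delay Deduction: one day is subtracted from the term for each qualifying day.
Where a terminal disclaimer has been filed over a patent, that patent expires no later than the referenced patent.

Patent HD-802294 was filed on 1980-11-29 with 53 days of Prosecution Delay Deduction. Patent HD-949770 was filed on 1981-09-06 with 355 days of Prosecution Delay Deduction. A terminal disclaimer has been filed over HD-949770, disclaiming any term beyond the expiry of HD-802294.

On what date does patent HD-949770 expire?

Natural term of HD-949770:
  Base: filing + 17 years → 6 September 1998.
  Prosecution Delay Deduction: −355 days → 16 September 1997.
Expiry of referenced patent HD-802294:
  Base: filing + 17 years → 29 November 1997.
  Prosecution Delay Deduction: −53 days → 7 October 1997.
Terminal disclaimer: HD-949770 expires on the earlier of 16 September 1997 and 7 October 1997.

September 16, 1997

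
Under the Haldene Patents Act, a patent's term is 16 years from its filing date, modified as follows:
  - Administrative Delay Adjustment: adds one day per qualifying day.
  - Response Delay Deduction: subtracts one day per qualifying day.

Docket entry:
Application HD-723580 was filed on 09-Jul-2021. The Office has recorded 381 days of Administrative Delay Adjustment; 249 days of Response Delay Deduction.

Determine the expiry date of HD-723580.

Base term: filing date + 16 years → 9 July 2037.
Administrative Delay Adjustment: +381 days → 25 July 2038.
Response Delay Deduction: −249 days → 18 November 2037.

2037-11-18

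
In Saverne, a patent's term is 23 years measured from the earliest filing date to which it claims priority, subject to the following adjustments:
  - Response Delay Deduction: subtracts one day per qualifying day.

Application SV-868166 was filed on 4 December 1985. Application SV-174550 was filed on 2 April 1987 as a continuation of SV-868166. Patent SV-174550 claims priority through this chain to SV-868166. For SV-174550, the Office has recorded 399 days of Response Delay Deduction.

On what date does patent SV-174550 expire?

Earliest priority filing: 4 December 1985.
Base term: 4 December 1985 + 23 years → 4 December 2008.
Response Delay Deduction: −399 days → 1 November 2007.

November 1, 2007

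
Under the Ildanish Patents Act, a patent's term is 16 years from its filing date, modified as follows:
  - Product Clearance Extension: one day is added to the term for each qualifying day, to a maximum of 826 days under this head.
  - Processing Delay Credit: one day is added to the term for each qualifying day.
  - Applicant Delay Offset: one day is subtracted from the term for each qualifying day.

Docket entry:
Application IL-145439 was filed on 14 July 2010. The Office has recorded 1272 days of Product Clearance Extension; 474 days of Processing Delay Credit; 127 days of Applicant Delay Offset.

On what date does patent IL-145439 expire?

Base term: filing date + 16 years → 14 July 2026.
Product Clearance Extension: 1272 days claimed exceeds the 826-day cap, so +826 days → 17 October 2028.
Processing Delay Credit: +474 days → 3 February 2030.
Applicant Delay Offset: −127 days → 29 September 2029.

September 29, 2029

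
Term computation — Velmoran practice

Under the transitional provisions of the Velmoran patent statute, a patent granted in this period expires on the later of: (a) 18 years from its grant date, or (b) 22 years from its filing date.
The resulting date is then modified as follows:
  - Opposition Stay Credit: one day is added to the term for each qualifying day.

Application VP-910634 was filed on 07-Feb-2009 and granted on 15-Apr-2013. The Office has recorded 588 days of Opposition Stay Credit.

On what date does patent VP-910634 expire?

November 23, 2032

(a) grant + 18 years → 15 April 2031.
(b) filing + 22 years → 7 February 2031.
Later of the two: 15 April 2031.
Opposition Stay Credit: +588 days → 23 November 2032.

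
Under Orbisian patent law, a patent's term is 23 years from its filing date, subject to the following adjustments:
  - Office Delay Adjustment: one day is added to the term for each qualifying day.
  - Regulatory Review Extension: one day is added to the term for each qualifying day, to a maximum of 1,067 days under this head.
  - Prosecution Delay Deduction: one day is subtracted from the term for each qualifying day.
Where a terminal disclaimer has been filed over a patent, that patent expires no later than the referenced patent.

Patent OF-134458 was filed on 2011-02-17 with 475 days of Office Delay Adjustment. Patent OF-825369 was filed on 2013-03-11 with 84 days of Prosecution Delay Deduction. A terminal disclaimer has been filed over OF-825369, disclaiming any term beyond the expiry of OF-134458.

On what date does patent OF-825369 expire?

Natural term of OF-825369:
  Base: filing + 23 years → 11 March 2036.
  Prosecution Delay Deduction: −84 days → 18 December 2035.
Expiry of referenced patent OF-134458:
  Base: filing + 23 years → 17 February 2034.
  Office Delay Adjustment: +475 days → 7 June 2035.
Terminal disclaimer: OF-825369 expires on the earlier of 18 December 2035 and 7 June 2035.

2035-06-07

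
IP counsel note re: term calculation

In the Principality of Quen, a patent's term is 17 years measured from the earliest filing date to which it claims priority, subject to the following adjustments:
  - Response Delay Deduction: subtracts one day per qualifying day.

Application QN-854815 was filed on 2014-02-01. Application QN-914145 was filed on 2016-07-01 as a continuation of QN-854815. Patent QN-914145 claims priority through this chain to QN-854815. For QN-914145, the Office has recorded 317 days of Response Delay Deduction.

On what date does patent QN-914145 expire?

Earliest priority filing: 1 February 2014.
Base term: 1 February 2014 + 17 years → 1 February 2031.
Response Delay Deduction: −317 days → 21 March 2030.

2030-03-21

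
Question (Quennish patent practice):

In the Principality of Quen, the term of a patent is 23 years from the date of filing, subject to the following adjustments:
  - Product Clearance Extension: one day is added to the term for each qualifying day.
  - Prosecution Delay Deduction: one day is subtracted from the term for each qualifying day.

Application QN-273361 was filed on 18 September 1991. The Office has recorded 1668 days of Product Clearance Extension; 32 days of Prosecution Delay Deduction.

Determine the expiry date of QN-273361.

2019-03-12

Base term: filing date + 23 years → 18 September 2014.
Product Clearance Extension: +1668 days → 13 April 2019.
Prosecution Delay Deduction: −32 days → 12 March 2019.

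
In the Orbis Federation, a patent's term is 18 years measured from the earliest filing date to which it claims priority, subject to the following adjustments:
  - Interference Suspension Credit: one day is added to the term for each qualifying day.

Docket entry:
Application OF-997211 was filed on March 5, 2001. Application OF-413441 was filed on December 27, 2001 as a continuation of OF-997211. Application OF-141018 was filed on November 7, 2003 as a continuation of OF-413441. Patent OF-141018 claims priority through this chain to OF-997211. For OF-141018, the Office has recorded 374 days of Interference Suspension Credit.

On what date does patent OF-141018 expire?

Earliest priority filing: 5 March 2001.
Base term: 5 March 2001 + 18 years → 5 March 2019.
Interference Suspension Credit: +374 days → 13 March 2020.

2020-03-13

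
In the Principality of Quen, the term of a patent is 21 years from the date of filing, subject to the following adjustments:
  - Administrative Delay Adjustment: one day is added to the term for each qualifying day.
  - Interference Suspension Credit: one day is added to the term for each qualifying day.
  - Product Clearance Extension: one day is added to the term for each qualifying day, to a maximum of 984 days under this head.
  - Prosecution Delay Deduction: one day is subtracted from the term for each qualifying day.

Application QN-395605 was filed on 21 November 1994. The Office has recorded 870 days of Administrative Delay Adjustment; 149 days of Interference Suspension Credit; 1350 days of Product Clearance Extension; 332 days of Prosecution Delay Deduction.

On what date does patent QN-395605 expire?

Base term: filing date + 21 years → 21 November 2015.
Administrative Delay Adjustment: +870 days → 9 April 2018.
Interference Suspension Credit: +149 days → 5 September 2018.
Product Clearance Extension: 1350 days claimed exceeds the 984-day cap, so +984 days → 16 May 2021.
Prosecution Delay Deduction: −332 days → 18 June 2020.

2020-06-18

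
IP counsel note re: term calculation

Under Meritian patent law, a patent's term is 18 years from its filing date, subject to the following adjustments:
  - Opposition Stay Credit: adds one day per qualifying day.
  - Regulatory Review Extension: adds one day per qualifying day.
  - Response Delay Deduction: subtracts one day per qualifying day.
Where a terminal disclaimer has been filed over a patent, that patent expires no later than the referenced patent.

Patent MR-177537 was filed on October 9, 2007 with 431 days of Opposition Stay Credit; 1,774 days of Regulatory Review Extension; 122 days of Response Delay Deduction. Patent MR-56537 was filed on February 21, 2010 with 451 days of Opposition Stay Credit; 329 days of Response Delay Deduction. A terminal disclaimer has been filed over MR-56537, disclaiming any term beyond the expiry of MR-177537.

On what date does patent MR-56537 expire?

2028-06-22

Natural term of MR-56537:
  Base: filing + 18 years → 21 February 2028.
  Opposition Stay Credit: +451 days → 17 May 2029.
  Response Delay Deduction: −329 days → 22 June 2028.
Expiry of referenced patent MR-177537:
  Base: filing + 18 years → 9 October 2025.
  Opposition Stay Credit: +431 days → 14 December 2026.
  Regulatory Review Extension: +1774 days → 23 October 2031.
  Response Delay Deduction: −122 days → 23 June 2031.
Terminal disclaimer: MR-56537 expires on the earlier of 22 June 2028 and 23 June 2031.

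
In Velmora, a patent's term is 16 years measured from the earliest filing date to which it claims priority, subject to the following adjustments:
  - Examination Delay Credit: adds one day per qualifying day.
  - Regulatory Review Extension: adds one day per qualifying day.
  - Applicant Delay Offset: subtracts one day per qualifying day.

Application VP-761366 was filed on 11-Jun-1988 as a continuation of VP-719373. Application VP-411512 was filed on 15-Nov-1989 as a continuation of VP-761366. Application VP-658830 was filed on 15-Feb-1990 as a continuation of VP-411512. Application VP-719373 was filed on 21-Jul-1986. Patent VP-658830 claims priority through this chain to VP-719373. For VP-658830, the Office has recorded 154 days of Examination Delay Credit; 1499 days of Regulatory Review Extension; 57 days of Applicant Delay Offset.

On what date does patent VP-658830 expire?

Earliest priority filing: 21 July 1986.
Base term: 21 July 1986 + 16 years → 21 July 2002.
Examination Delay Credit: +154 days → 22 December 2002.
Regulatory Review Extension: +1499 days → 29 January 2007.
Applicant Delay Offset: −57 days → 3 December 2006.

2006-12-03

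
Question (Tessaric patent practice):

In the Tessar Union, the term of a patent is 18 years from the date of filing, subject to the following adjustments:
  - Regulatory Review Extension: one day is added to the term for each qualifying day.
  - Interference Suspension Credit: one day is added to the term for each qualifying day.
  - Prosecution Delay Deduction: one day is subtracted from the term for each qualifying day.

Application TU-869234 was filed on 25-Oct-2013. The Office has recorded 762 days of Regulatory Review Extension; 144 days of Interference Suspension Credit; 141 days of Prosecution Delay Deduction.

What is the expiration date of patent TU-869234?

Base term: filing date + 18 years → 25 October 2031.
Regulatory Review Extension: +762 days → 25 November 2033.
Interference Suspension Credit: +144 days → 18 April 2034.
Prosecution Delay Deduction: −141 days → 28 November 2033.

2033-11-28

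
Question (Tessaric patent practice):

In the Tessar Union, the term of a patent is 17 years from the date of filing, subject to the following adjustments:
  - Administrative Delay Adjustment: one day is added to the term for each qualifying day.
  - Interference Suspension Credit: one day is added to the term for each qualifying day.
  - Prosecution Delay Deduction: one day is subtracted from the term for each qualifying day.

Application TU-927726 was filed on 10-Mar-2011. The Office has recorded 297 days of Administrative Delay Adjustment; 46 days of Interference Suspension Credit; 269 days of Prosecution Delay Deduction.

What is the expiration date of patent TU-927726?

2028-05-23

Base term: filing date + 17 years → 10 March 2028.
Administrative Delay Adjustment: +297 days → 1 January 2029.
Interference Suspension Credit: +46 days → 16 February 2029.
Prosecution Delay Deduction: −269 days → 23 May 2028.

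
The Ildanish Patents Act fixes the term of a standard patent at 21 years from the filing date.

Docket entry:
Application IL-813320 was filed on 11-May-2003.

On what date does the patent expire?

Filing date + 21 years → 11 May 2024.

May 11, 2024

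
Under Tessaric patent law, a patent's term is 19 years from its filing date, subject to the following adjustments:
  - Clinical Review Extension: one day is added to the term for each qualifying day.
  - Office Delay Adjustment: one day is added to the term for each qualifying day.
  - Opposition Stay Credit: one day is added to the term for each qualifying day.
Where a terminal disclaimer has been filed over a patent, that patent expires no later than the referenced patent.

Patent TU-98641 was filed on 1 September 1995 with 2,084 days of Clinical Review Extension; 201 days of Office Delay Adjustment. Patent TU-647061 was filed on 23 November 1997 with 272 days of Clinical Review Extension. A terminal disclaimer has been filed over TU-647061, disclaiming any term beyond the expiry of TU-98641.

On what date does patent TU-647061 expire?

August 22, 2017

Natural term of TU-647061:
  Base: filing + 19 years → 23 November 2016.
  Clinical Review Extension: +272 days → 22 August 2017.
Expiry of referenced patent TU-98641:
  Base: filing + 19 years → 1 September 2014.
  Clinical Review Extension: +2084 days → 16 May 2020.
  Office Delay Adjustment: +201 days → 3 December 2020.
Terminal disclaimer: TU-647061 expires on the earlier of 22 August 2017 and 3 December 2020.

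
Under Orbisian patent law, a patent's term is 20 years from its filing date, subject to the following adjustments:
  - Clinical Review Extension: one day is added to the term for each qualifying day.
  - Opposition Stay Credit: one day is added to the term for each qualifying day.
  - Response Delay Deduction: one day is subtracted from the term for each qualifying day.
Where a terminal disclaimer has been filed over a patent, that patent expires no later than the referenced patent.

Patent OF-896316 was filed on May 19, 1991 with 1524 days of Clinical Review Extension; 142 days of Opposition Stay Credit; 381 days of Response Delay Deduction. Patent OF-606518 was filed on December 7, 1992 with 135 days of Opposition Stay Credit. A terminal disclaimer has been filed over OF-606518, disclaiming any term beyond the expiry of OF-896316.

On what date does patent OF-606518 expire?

April 21, 2013

Natural term of OF-606518:
  Base: filing + 20 years → 7 December 2012.
  Opposition Stay Credit: +135 days → 21 April 2013.
Expiry of referenced patent OF-896316:
  Base: filing + 20 years → 19 May 2011.
  Clinical Review Extension: +1524 days → 21 July 2015.
  Opposition Stay Credit: +142 days → 10 December 2015.
  Response Delay Deduction: −381 days → 24 November 2014.
Terminal disclaimer: OF-606518 expires on the earlier of 21 April 2013 and 24 November 2014.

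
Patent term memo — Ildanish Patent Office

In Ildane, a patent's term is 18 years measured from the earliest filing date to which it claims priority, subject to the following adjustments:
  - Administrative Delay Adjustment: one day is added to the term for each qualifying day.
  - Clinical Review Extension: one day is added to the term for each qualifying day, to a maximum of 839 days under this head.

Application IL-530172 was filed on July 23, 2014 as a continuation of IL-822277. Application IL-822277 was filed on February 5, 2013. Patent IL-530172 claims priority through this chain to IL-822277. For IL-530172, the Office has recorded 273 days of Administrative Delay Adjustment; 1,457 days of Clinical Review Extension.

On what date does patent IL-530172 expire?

February 21, 2034

Earliest priority filing: 5 February 2013.
Base term: 5 February 2013 + 18 years → 5 February 2031.
Administrative Delay Adjustment: +273 days → 5 November 2031.
Clinical Review Extension: 1457 days claimed exceeds the 839-day cap, so +839 days → 21 February 2034.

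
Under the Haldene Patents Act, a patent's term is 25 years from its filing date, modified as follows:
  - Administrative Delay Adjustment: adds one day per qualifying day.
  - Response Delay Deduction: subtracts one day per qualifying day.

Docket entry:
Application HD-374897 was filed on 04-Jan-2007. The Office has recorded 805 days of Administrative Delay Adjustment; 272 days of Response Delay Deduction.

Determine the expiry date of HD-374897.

Base term: filing date + 25 years → 4 January 2032.
Administrative Delay Adjustment: +805 days → 19 March 2034.
Response Delay Deduction: −272 days → 20 June 2033.

2033-06-20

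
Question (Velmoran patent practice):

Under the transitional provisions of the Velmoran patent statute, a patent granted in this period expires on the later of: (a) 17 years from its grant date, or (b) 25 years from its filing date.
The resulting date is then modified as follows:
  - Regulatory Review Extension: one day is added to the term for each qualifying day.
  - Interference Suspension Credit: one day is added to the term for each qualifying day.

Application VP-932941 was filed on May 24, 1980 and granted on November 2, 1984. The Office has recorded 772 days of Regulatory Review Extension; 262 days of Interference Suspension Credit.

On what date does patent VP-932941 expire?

March 23, 2008

(a) grant + 17 years → 2 November 2001.
(b) filing + 25 years → 24 May 2005.
Later of the two: 24 May 2005.
Regulatory Review Extension: +772 days → 5 July 2007.
Interference Suspension Credit: +262 days → 23 March 2008.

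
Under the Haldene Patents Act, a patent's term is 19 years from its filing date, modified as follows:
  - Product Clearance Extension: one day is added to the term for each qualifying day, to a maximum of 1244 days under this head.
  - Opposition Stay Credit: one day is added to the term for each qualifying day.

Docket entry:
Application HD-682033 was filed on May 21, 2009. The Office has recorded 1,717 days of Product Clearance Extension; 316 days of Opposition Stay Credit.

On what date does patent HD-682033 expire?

Base term: filing date + 19 years → 21 May 2028.
Product Clearance Extension: 1717 days claimed exceeds the 1244-day cap, so +1244 days → 17 October 2031.
Opposition Stay Credit: +316 days → 28 August 2032.

August 28, 2032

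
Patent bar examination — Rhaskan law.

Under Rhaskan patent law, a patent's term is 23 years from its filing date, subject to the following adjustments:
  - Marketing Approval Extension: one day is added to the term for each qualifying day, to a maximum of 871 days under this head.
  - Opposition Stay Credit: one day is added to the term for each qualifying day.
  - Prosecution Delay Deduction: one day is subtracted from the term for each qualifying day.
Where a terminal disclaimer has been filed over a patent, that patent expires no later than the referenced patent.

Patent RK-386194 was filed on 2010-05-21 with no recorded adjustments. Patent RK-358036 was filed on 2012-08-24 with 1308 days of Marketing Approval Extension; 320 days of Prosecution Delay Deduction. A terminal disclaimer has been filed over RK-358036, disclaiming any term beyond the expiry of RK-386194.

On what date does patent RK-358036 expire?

2033-05-21

Natural term of RK-358036:
  Base: filing + 23 years → 24 August 2035.
  Marketing Approval Extension: 1308 days claimed exceeds the 871-day cap, so +871 days → 11 January 2038.
  Prosecution Delay Deduction: −320 days → 25 February 2037.
Expiry of referenced patent RK-386194:
  Base: filing + 23 years → 21 May 2033.
Terminal disclaimer: RK-358036 expires on the earlier of 25 February 2037 and 21 May 2033.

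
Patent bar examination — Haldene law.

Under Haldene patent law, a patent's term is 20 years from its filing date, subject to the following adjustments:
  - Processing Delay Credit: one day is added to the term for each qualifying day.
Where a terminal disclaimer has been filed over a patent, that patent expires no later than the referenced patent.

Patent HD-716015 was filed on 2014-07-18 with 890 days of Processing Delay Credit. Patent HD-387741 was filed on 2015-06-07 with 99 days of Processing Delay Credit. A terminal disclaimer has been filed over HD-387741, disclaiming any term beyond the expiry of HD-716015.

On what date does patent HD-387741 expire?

2035-09-14

Natural term of HD-387741:
  Base: filing + 20 years → 7 June 2035.
  Processing Delay Credit: +99 days → 14 September 2035.
Expiry of referenced patent HD-716015:
  Base: filing + 20 years → 18 July 2034.
  Processing Delay Credit: +890 days → 24 December 2036.
Terminal disclaimer: HD-387741 expires on the earlier of 14 September 2035 and 24 December 2036.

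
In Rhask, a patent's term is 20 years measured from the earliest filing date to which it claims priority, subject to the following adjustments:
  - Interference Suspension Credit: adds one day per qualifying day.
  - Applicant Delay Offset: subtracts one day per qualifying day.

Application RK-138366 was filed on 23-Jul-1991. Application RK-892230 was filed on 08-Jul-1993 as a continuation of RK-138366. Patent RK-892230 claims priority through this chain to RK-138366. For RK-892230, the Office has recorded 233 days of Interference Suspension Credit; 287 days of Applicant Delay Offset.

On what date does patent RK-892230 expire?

Earliest priority filing: 23 July 1991.
Base term: 23 July 1991 + 20 years → 23 July 2011.
Interference Suspension Credit: +233 days → 12 March 2012.
Applicant Delay Offset: −287 days → 30 May 2011.

2011-05-30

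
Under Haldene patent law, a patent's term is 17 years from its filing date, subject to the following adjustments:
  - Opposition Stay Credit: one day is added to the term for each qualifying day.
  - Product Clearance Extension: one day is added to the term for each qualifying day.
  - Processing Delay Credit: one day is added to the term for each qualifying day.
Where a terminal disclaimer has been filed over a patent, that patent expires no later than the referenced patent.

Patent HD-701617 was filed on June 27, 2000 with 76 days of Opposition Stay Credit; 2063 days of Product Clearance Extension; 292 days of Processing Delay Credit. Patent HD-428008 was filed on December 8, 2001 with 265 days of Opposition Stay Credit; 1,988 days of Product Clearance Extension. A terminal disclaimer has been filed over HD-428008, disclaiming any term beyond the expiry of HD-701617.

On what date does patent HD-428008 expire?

Natural term of HD-428008:
  Base: filing + 17 years → 8 December 2018.
  Opposition Stay Credit: +265 days → 30 August 2019.
  Product Clearance Extension: +1988 days → 7 February 2025.
Expiry of referenced patent HD-701617:
  Base: filing + 17 years → 27 June 2017.
  Opposition Stay Credit: +76 days → 11 September 2017.
  Product Clearance Extension: +2063 days → 6 May 2023.
  Processing Delay Credit: +292 days → 22 February 2024.
Terminal disclaimer: HD-428008 expires on the earlier of 7 February 2025 and 22 February 2024.

2024-02-22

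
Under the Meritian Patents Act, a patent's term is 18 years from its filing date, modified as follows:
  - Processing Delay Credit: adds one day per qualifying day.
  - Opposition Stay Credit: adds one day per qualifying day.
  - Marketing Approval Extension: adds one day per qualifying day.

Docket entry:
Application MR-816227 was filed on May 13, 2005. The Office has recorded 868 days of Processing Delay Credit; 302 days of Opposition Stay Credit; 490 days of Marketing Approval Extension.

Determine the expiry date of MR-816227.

Base term: filing date + 18 years → 13 May 2023.
Processing Delay Credit: +868 days → 27 September 2025.
Opposition Stay Credit: +302 days → 26 July 2026.
Marketing Approval Extension: +490 days → 28 November 2027.

2027-11-28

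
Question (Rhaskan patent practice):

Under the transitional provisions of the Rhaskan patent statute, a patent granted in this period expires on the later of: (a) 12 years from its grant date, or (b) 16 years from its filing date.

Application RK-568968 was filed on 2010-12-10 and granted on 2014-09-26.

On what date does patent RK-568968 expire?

2026-12-10

(a) grant + 12 years → 26 September 2026.
(b) filing + 16 years → 10 December 2026.
Later of the two: 10 December 2026.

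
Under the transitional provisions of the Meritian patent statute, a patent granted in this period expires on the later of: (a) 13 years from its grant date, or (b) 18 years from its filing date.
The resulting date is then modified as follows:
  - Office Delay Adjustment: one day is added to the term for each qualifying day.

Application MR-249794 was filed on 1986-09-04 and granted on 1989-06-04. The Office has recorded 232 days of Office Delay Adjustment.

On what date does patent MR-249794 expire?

(a) grant + 13 years → 4 June 2002.
(b) filing + 18 years → 4 September 2004.
Later of the two: 4 September 2004.
Office Delay Adjustment: +232 days → 24 April 2005.

April 24, 2005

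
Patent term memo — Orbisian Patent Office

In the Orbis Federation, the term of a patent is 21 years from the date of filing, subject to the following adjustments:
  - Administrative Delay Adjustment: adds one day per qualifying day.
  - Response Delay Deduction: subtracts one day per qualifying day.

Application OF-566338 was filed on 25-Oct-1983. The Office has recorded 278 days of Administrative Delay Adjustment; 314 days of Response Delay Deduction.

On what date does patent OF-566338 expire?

2004-09-19

Base term: filing date + 21 years → 25 October 2004.
Administrative Delay Adjustment: +278 days → 30 July 2005.
Response Delay Deduction: −314 days → 19 September 2004.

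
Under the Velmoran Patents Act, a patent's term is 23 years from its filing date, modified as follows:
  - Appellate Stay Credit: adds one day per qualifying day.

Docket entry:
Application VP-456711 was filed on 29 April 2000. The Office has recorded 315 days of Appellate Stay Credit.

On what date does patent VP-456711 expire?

2024-03-09

Base term: filing date + 23 years → 29 April 2023.
Appellate Stay Credit: +315 days → 9 March 2024.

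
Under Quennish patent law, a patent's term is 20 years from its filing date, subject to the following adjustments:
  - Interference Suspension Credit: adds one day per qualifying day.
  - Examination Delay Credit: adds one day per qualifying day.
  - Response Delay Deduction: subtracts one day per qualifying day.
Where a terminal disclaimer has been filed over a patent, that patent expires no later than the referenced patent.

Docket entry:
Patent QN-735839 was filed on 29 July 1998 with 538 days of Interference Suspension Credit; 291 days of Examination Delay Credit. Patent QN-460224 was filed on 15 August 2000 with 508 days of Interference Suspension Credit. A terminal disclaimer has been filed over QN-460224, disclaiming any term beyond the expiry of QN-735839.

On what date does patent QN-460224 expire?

November 4, 2020

Natural term of QN-460224:
  Base: filing + 20 years → 15 August 2020.
  Interference Suspension Credit: +508 days → 5 January 2022.
Expiry of referenced patent QN-735839:
  Base: filing + 20 years → 29 July 2018.
  Interference Suspension Credit: +538 days → 18 January 2020.
  Examination Delay Credit: +291 days → 4 November 2020.
Terminal disclaimer: QN-460224 expires on the earlier of 5 January 2022 and 4 November 2020.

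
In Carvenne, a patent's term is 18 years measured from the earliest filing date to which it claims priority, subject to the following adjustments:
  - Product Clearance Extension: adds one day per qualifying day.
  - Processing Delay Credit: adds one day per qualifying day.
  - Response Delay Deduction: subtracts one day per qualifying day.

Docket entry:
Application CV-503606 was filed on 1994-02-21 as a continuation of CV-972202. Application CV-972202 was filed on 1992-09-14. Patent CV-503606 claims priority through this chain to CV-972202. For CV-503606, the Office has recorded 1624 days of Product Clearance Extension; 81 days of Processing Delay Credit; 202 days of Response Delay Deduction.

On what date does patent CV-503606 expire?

2014-10-26

Earliest priority filing: 14 September 1992.
Base term: 14 September 1992 + 18 years → 14 September 2010.
Product Clearance Extension: +1624 days → 24 February 2015.
Processing Delay Credit: +81 days → 16 May 2015.
Response Delay Deduction: −202 days → 26 October 2014.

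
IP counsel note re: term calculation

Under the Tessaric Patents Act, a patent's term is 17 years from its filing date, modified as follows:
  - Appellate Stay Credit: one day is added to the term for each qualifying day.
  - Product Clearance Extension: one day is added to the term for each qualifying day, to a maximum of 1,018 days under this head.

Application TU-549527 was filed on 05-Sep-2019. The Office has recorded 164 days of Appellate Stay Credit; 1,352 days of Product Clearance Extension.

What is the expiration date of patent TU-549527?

Base term: filing date + 17 years → 5 September 2036.
Appellate Stay Credit: +164 days → 16 February 2037.
Product Clearance Extension: 1352 days claimed exceeds the 1018-day cap, so +1018 days → 1 December 2039.

December 1, 2039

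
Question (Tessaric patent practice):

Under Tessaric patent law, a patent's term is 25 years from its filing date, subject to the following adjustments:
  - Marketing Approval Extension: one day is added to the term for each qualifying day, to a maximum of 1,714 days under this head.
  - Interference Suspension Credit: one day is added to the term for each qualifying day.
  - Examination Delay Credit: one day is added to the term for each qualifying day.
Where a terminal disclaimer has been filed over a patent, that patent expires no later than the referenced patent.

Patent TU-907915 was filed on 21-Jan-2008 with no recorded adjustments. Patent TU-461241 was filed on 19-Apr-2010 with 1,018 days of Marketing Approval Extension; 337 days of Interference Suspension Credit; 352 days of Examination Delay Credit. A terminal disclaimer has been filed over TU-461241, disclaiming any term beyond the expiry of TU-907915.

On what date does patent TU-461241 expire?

2033-01-21

Natural term of TU-461241:
  Base: filing + 25 years → 19 April 2035.
  Marketing Approval Extension: 1018 days (within the 1714-day cap) → +1018 days → 31 January 2038.
  Interference Suspension Credit: +337 days → 3 January 2039.
  Examination Delay Credit: +352 days → 21 December 2039.
Expiry of referenced patent TU-907915:
  Base: filing + 25 years → 21 January 2033.
Terminal disclaimer: TU-461241 expires on the earlier of 21 December 2039 and 21 January 2033.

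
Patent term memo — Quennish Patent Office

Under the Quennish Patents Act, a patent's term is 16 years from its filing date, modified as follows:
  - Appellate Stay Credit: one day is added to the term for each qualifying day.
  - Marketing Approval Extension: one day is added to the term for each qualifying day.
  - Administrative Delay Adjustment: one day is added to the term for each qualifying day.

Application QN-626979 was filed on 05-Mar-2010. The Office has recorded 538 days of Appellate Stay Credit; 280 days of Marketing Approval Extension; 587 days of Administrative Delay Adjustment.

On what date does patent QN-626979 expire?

2030-01-08

Base term: filing date + 16 years → 5 March 2026.
Appellate Stay Credit: +538 days → 25 August 2027.
Marketing Approval Extension: +280 days → 31 May 2028.
Administrative Delay Adjustment: +587 days → 8 January 2030.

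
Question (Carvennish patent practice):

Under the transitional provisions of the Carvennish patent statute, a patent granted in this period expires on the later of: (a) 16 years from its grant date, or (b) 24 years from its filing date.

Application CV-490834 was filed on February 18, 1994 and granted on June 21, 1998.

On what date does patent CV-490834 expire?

2018-02-18

(a) grant + 16 years → 21 June 2014.
(b) filing + 24 years → 18 February 2018.
Later of the two: 18 February 2018.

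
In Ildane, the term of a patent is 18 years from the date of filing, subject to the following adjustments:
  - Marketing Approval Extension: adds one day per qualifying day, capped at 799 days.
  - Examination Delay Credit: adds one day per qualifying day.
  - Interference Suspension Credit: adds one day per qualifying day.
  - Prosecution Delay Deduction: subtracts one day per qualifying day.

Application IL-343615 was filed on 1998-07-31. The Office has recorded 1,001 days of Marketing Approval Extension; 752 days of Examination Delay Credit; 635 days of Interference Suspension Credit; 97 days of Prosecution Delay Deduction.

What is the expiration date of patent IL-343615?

Base term: filing date + 18 years → 31 July 2016.
Marketing Approval Extension: 1001 days claimed exceeds the 799-day cap, so +799 days → 8 October 2018.
Examination Delay Credit: +752 days → 29 October 2020.
Interference Suspension Credit: +635 days → 26 July 2022.
Prosecution Delay Deduction: −97 days → 20 April 2022.

2022-04-20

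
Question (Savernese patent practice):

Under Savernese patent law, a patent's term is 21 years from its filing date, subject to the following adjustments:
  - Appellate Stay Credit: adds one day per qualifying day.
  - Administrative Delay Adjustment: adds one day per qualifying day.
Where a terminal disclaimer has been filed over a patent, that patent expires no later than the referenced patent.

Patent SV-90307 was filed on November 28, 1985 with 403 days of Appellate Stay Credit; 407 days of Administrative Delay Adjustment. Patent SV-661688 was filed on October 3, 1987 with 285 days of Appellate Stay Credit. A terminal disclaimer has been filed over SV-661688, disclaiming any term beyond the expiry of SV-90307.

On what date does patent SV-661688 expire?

2009-02-15

Natural term of SV-661688:
  Base: filing + 21 years → 3 October 2008.
  Appellate Stay Credit: +285 days → 15 July 2009.
Expiry of referenced patent SV-90307:
  Base: filing + 21 years → 28 November 2006.
  Appellate Stay Credit: +403 days → 5 January 2008.
  Administrative Delay Adjustment: +407 days → 15 February 2009.
Terminal disclaimer: SV-661688 expires on the earlier of 15 July 2009 and 15 February 2009.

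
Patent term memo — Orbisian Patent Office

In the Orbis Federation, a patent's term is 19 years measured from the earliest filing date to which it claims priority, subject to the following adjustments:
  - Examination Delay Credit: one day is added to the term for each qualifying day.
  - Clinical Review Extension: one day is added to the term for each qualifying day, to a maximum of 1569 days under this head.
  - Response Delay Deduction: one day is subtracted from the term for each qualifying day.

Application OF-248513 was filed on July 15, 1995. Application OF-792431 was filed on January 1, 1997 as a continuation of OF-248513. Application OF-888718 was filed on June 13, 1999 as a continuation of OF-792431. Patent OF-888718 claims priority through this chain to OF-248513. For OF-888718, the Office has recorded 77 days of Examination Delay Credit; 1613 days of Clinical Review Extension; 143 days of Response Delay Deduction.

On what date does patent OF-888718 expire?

2018-08-26

Earliest priority filing: 15 July 1995.
Base term: 15 July 1995 + 19 years → 15 July 2014.
Examination Delay Credit: +77 days → 30 September 2014.
Clinical Review Extension: 1613 days claimed exceeds the 1569-day cap, so +1569 days → 16 January 2019.
Response Delay Deduction: −143 days → 26 August 2018.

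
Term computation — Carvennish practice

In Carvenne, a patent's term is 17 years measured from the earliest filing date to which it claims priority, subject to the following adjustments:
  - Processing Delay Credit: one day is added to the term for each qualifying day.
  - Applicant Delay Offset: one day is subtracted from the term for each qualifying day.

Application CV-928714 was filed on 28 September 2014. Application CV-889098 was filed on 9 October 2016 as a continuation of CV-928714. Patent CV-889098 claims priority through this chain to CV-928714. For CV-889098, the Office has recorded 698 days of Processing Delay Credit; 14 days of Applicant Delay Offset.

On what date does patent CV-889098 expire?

2033-08-12

Earliest priority filing: 28 September 2014.
Base term: 28 September 2014 + 17 years → 28 September 2031.
Processing Delay Credit: +698 days → 26 August 2033.
Applicant Delay Offset: −14 days → 12 August 2033.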